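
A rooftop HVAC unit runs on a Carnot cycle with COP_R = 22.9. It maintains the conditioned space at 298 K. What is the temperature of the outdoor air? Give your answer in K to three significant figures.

311 K

COP_R = T_C/(T_H − T_C) gives T_H − T_C = T_C/COP.
With T_C = 298.00 K, T_H = 298.00 × (1 + 1/22.9) = 311.01 K.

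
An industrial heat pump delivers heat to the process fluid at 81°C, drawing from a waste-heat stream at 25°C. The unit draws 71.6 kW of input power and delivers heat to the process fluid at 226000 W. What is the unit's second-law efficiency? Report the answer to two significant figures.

Converting, Q̇_H = 226000 W = 226.0 kW, so COP_actual = Q̇_H/Ẇ = 226.0/71.60 = 3.156.
In absolute terms T_C = 298.15 K and T_H = 354.15 K, so ΔT = 56.00 K.
COP_Carnot = T_H/ΔT = 354.15/56.00 = 6.324.
η_II = COP_actual/COP_Carnot = 3.156/6.324 = 0.4991.

0.50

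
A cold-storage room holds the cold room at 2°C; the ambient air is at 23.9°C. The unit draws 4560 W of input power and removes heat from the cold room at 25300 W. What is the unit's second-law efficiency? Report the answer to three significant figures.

0.442

COP_actual = Q̇_C/Ẇ = 25300/4560 = 5.548.
In absolute terms T_C = 275.15 K and T_H = 297.05 K, so ΔT = 21.90 K.
COP_Carnot = T_C/ΔT = 275.15/21.90 = 12.56.
η_II = COP_actual/COP_Carnot = 5.548/12.56 = 0.4416.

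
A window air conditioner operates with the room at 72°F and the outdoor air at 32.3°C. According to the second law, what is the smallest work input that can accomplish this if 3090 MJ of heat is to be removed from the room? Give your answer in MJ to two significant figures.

In absolute terms T_C = 295.37 K and T_H = 305.45 K, so ΔT = 10.08 K.
The reversible limit is COP_R = T_C/ΔT = 29.31, so W_min = Q_C/COP = Q_C·ΔT/T_C.
W_min = 3090 × 10.08/295.37 = 105.4 MJ.

110 MJ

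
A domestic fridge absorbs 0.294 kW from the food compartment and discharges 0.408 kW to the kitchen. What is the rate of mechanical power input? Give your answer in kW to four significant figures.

For a cyclic device the first law requires Q̇_H = Q̇_C + Ẇ.
Ẇ = Q̇_H − Q̇_C = 0.1140 kW.

0.1140 kW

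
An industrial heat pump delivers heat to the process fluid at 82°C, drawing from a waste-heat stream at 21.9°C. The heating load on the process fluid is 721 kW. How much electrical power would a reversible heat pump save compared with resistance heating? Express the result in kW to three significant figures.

599 kW

In absolute terms T_C = 295.05 K and T_H = 355.15 K, so ΔT = 60.10 K.
COP_Carnot = T_H/ΔT = 355.15/60.10 = 5.909.
Resistance heating needs Ẇ_res = Q̇_H = 721.0 kW; the reversible heat pump needs only Ẇ_hp = Q̇_H/COP = 122.0 kW.
Saving = 721.0 − 122.0 = 599.0 kW.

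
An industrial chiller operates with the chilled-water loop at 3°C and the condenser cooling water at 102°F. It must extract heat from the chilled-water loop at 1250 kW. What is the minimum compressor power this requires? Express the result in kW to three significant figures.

In absolute terms T_C = 276.15 K and T_H = 312.04 K, so ΔT = 35.89 K.
COP_Carnot = T_C/ΔT = 276.15/35.89 = 7.695.
Ẇ_min = Q̇/COP_Carnot = 1250/7.695 = 162.5 kW.

162 kW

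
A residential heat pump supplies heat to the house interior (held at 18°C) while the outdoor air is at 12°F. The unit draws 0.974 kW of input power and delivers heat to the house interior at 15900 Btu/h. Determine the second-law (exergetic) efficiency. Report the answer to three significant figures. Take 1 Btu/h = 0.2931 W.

Converting, Q̇_H = 15900 Btu/h = 4.660 kW, so COP_actual = Q̇_H/Ẇ = 4.660/0.9740 = 4.785.
In absolute terms T_C = 262.04 K and T_H = 291.15 K, so ΔT = 29.11 K.
COP_Carnot = T_H/ΔT = 291.15/29.11 = 10.00.
η_II = COP_actual/COP_Carnot = 4.785/10.00 = 0.4784.

0.478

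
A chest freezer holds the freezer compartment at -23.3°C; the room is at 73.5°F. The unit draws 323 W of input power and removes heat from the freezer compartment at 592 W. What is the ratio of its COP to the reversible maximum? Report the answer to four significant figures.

0.3400

COP_actual = Q̇_C/Ẇ = 592.0/323.0 = 1.833.
In absolute terms T_C = 249.85 K and T_H = 296.21 K, so ΔT = 46.36 K.
COP_Carnot = T_C/ΔT = 249.85/46.36 = 5.390.
η_II = COP_actual/COP_Carnot = 1.833/5.390 = 0.3400.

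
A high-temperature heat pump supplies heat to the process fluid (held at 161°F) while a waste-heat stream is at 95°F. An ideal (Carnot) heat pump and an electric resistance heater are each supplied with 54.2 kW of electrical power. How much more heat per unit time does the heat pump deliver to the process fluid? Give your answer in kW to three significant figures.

456 kW

In absolute terms T_C = 308.15 K and T_H = 344.82 K, so ΔT = 36.67 K.
COP_Carnot = T_H/ΔT = 344.82/36.67 = 9.404.
The heat pump delivers Q̇_H = COP × Ẇ = 509.7 kW; the resistance heater delivers Ẇ = 54.20 kW.
Extra = (COP − 1)·Ẇ = 455.5 kW.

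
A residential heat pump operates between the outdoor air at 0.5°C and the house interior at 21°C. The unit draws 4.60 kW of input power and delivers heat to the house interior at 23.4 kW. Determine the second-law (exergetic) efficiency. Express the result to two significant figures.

COP_actual = Q̇_H/Ẇ = 23.40/4.600 = 5.087.
In absolute terms T_C = 273.65 K and T_H = 294.15 K, so ΔT = 20.50 K.
COP_Carnot = T_H/ΔT = 294.15/20.50 = 14.35.
η_II = COP_actual/COP_Carnot = 5.087/14.35 = 0.3545.

0.35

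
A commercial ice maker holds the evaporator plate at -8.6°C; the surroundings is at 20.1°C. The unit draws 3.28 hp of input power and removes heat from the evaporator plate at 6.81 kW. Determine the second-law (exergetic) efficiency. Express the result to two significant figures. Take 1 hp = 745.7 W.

0.30

Converting, Q̇_C = 6.810 kW = 9.132 hp, so COP_actual = Q̇_C/Ẇ = 9.132/3.280 = 2.784.
In absolute terms T_C = 264.55 K and T_H = 293.25 K, so ΔT = 28.70 K.
COP_Carnot = T_C/ΔT = 264.55/28.70 = 9.218.
η_II = COP_actual/COP_Carnot = 2.784/9.218 = 0.3021.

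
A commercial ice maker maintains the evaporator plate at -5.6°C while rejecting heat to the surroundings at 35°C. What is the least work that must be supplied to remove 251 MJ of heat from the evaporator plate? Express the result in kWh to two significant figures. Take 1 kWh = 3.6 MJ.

11 kWh

In absolute terms T_C = 267.55 K and T_H = 308.15 K, so ΔT = 40.60 K.
The reversible limit is COP_R = T_C/ΔT = 6.590, so W_min = Q_C/COP = Q_C·ΔT/T_C.
W_min = 251.0 × 40.60/267.55 = 38.09 MJ = 10.58 kWh.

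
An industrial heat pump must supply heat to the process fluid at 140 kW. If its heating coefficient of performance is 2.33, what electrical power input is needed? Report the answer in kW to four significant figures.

60.09 kW

Ẇ = Q̇_H/COP_HP = 140.0/2.33 = 60.09 kW.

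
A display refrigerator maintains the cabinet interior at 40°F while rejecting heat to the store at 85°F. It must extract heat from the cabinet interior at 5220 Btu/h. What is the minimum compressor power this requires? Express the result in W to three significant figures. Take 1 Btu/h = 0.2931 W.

138 W

In absolute terms T_C = 277.59 K and T_H = 302.59 K, so ΔT = 25.00 K.
COP_Carnot = T_C/ΔT = 277.59/25.00 = 11.10.
Ẇ_min = Q̇/COP_Carnot = 5220/11.10 = 470.1 Btu/h = 137.8 W.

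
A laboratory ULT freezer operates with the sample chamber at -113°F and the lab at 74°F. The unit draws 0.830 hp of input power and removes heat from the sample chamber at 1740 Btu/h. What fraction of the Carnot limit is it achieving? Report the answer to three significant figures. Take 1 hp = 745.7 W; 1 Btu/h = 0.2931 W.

0.444

Converting, Q̇_C = 1740 Btu/h = 0.6839 hp, so COP_actual = Q̇_C/Ẇ = 0.6839/0.8300 = 0.8240.
In absolute terms T_C = 192.59 K and T_H = 296.48 K, so ΔT = 103.9 K.
COP_Carnot = T_C/ΔT = 192.59/103.9 = 1.854.
η_II = COP_actual/COP_Carnot = 0.8240/1.854 = 0.4445.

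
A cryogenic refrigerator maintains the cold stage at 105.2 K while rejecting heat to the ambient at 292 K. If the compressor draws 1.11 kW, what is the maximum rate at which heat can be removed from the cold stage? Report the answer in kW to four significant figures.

0.6251 kW

The reservoir spacing is ΔT = 292 − 105.2 = 186.8 K.
COP_Carnot = T_C/ΔT = 105.20/186.8 = 0.5632.
Q̇_max = COP_Carnot × Ẇ = 0.5632 × 1.110 kW = 0.6251 kW.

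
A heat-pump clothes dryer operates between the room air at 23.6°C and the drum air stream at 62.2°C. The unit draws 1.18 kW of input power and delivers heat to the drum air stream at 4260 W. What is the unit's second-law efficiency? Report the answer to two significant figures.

Converting, Q̇_H = 4260 W = 4.260 kW, so COP_actual = Q̇_H/Ẇ = 4.260/1.180 = 3.610.
In absolute terms T_C = 296.75 K and T_H = 335.35 K, so ΔT = 38.60 K.
COP_Carnot = T_H/ΔT = 335.35/38.60 = 8.688.
η_II = COP_actual/COP_Carnot = 3.610/8.688 = 0.4155.

0.42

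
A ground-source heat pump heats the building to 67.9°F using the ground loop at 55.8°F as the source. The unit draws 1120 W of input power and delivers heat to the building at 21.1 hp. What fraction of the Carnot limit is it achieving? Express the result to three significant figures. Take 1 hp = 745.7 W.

Converting, Q̇_H = 21.10 hp = 15730 W, so COP_actual = Q̇_H/Ẇ = 15730/1120 = 14.05.
In absolute terms T_C = 286.37 K and T_H = 293.09 K, so ΔT = 6.722 K.
COP_Carnot = T_H/ΔT = 293.09/6.722 = 43.60.
η_II = COP_actual/COP_Carnot = 14.05/43.60 = 0.3222.

0.322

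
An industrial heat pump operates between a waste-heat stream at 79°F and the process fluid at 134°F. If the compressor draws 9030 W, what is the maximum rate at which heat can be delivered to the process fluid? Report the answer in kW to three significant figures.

97.5 kW

In absolute terms T_C = 299.26 K and T_H = 329.82 K, so ΔT = 30.56 K.
COP_Carnot = T_H/ΔT = 329.82/30.56 = 10.79.
Q̇_max = COP_Carnot × Ẇ = 10.79 × 9030 W = 97470 W = 97.47 kW.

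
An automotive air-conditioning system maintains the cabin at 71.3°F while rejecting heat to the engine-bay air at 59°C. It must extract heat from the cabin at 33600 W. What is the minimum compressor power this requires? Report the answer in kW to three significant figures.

4.23 kW

In absolute terms T_C = 294.98 K and T_H = 332.15 K, so ΔT = 37.17 K.
COP_Carnot = T_C/ΔT = 294.98/37.17 = 7.937.
Ẇ_min = Q̇/COP_Carnot = 33600/7.937 = 4233 W = 4.233 kW.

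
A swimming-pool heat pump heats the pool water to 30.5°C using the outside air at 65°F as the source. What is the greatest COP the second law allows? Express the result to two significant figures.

25

In absolute terms T_C = 291.48 K and T_H = 303.65 K, so ΔT = 12.17 K.
For a reversible cycle, COP_Carnot = T_H/ΔT = 303.65/12.17 = 24.96.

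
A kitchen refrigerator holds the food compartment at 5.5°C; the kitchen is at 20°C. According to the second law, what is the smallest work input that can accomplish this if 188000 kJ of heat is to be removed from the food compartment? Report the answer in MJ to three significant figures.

9.78 MJ

In absolute terms T_C = 278.65 K and T_H = 293.15 K, so ΔT = 14.50 K.
The reversible limit is COP_R = T_C/ΔT = 19.22, so W_min = Q_C/COP = Q_C·ΔT/T_C.
W_min = 188000 × 14.50/278.65 = 9783 kJ = 9.783 MJ.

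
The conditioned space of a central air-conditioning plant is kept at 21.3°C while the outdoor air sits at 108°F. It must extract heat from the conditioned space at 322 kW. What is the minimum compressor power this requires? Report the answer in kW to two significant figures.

23 kW

In absolute terms T_C = 294.45 K and T_H = 315.37 K, so ΔT = 20.92 K.
COP_Carnot = T_C/ΔT = 294.45/20.92 = 14.07.
Ẇ_min = Q̇/COP_Carnot = 322.0/14.07 = 22.88 kW.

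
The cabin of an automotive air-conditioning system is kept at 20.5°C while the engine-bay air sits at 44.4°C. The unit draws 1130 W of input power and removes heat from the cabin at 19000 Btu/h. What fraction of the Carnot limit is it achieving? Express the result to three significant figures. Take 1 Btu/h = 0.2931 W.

0.401

Converting, Q̇_C = 19000 Btu/h = 5569 W, so COP_actual = Q̇_C/Ẇ = 5569/1130 = 4.928.
In absolute terms T_C = 293.65 K and T_H = 317.55 K, so ΔT = 23.90 K.
COP_Carnot = T_C/ΔT = 293.65/23.90 = 12.29.
η_II = COP_actual/COP_Carnot = 4.928/12.29 = 0.4011.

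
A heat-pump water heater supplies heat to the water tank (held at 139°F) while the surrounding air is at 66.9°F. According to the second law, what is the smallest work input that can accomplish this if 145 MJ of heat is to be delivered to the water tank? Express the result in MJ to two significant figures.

In absolute terms T_C = 292.54 K and T_H = 332.59 K, so ΔT = 40.06 K.
The reversible limit is COP_HP = T_H/ΔT = 8.303, so W_min = Q_H/COP = Q_H·ΔT/T_H.
W_min = 145.0 × 40.06/332.59 = 17.46 MJ.

17 MJ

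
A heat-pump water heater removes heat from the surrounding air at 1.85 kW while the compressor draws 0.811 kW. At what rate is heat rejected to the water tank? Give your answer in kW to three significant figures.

2.66 kW

For a cyclic device the first law requires Q̇_H = Q̇_C + Ẇ.
Q̇_H = Q̇_C + Ẇ = 2.661 kW.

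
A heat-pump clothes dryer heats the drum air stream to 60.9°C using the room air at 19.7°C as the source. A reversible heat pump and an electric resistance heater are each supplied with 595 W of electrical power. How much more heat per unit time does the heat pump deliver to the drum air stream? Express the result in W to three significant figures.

In absolute terms T_C = 292.85 K and T_H = 334.05 K, so ΔT = 41.20 K.
COP_Carnot = T_H/ΔT = 334.05/41.20 = 8.108.
The heat pump delivers Q̇_H = COP × Ẇ = 4824 W; the resistance heater delivers Ẇ = 595.0 W.
Extra = (COP − 1)·Ẇ = 4229 W.

4230 W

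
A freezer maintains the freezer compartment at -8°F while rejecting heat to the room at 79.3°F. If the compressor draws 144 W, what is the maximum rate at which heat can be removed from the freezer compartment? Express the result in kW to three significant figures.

In absolute terms T_C = 250.93 K and T_H = 299.43 K, so ΔT = 48.50 K.
COP_Carnot = T_C/ΔT = 250.93/48.50 = 5.174.
Q̇_max = COP_Carnot × Ẇ = 5.174 × 144.0 W = 745.0 W = 0.7450 kW.

0.745 kW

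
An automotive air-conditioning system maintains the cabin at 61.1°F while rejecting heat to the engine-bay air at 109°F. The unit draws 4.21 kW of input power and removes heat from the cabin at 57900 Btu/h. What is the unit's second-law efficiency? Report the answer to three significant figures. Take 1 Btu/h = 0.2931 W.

0.371

Converting, Q̇_C = 57900 Btu/h = 16.97 kW, so COP_actual = Q̇_C/Ẇ = 16.97/4.210 = 4.031.
In absolute terms T_C = 289.32 K and T_H = 315.93 K, so ΔT = 26.61 K.
COP_Carnot = T_C/ΔT = 289.32/26.61 = 10.87.
η_II = COP_actual/COP_Carnot = 4.031/10.87 = 0.3708.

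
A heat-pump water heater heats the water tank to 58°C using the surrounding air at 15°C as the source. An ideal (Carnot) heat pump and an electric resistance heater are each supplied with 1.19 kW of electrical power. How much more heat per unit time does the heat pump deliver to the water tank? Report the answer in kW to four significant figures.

7.974 kW

In absolute terms T_C = 288.15 K and T_H = 331.15 K, so ΔT = 43.00 K.
COP_Carnot = T_H/ΔT = 331.15/43.00 = 7.701.
The heat pump delivers Q̇_H = COP × Ẇ = 9.164 kW; the resistance heater delivers Ẇ = 1.190 kW.
Extra = (COP − 1)·Ẇ = 7.974 kW.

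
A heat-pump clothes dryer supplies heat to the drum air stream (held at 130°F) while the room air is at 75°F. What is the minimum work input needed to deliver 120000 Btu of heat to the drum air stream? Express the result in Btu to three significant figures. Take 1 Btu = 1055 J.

In absolute terms T_C = 297.04 K and T_H = 327.59 K, so ΔT = 30.56 K.
The reversible limit is COP_HP = T_H/ΔT = 10.72, so W_min = Q_H/COP = Q_H·ΔT/T_H.
W_min = 120000 × 30.56/327.59 = 11190 Btu.

11200 Btu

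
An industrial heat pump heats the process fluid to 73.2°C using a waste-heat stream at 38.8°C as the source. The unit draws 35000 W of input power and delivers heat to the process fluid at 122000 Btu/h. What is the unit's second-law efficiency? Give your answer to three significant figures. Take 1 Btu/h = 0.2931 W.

Converting, Q̇_H = 122000 Btu/h = 35760 W, so COP_actual = Q̇_H/Ẇ = 35760/35000 = 1.022.
In absolute terms T_C = 311.95 K and T_H = 346.35 K, so ΔT = 34.40 K.
COP_Carnot = T_H/ΔT = 346.35/34.40 = 10.07.
η_II = COP_actual/COP_Carnot = 1.022/10.07 = 0.1015.

0.101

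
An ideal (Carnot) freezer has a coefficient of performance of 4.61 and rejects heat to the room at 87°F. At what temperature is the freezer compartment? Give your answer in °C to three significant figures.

For a Carnot refrigerator COP_R = T_C/(T_H − T_C), so T_C = COP·T_H/(1 + COP).
With T_H = 303.71 K, T_C = 4.61 × 303.71/5.610 = 249.57 K.
Converting, 249.57 K = -23.58°C.

-23.6 °C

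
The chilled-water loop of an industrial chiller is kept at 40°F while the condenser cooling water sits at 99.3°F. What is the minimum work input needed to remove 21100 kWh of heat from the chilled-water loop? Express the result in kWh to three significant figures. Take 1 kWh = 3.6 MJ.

In absolute terms T_C = 277.59 K and T_H = 310.54 K, so ΔT = 32.94 K.
The reversible limit is COP_R = T_C/ΔT = 8.426, so W_min = Q_C/COP = Q_C·ΔT/T_C.
W_min = 21100 × 32.94/277.59 = 2504 kWh.

2500 kWh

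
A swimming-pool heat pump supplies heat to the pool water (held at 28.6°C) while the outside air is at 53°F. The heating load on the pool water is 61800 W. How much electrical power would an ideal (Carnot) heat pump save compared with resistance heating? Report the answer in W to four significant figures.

58330 W

In absolute terms T_C = 284.82 K and T_H = 301.75 K, so ΔT = 16.93 K.
COP_Carnot = T_H/ΔT = 301.75/16.93 = 17.82.
Resistance heating needs Ẇ_res = Q̇_H = 61800 W; the reversible heat pump needs only Ẇ_hp = Q̇_H/COP = 3468 W.
Saving = 61800 − 3468 = 58330 W.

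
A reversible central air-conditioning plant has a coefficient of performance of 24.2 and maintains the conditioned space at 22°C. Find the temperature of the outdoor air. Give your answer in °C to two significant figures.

COP_R = T_C/(T_H − T_C) gives T_H − T_C = T_C/COP.
With T_C = 295.15 K, T_H = 295.15 × (1 + 1/24.2) = 307.35 K.
Converting, 307.35 K = 34.20°C.

34 °C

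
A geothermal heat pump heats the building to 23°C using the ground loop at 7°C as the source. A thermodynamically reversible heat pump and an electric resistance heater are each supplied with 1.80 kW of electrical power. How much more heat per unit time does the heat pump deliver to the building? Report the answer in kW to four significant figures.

In absolute terms T_C = 280.15 K and T_H = 296.15 K, so ΔT = 16.00 K.
COP_Carnot = T_H/ΔT = 296.15/16.00 = 18.51.
The heat pump delivers Q̇_H = COP × Ẇ = 33.32 kW; the resistance heater delivers Ẇ = 1.800 kW.
Extra = (COP − 1)·Ẇ = 31.52 kW.

31.52 kW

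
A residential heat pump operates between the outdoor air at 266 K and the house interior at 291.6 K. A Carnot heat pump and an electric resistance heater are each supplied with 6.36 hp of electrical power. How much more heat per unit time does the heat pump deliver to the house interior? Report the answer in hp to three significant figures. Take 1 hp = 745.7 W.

66.1 hp

The reservoir spacing is ΔT = 291.6 − 266 = 25.60 K.
COP_Carnot = T_H/ΔT = 291.60/25.60 = 11.39.
The heat pump delivers Q̇_H = COP × Ẇ = 72.44 hp; the resistance heater delivers Ẇ = 6.360 hp.
Extra = (COP − 1)·Ẇ = 66.08 hp.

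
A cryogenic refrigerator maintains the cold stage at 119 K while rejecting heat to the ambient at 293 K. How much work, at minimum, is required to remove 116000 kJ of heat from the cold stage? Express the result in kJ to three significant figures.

The reservoir spacing is ΔT = 293 − 119 = 174.0 K.
The reversible limit is COP_R = T_C/ΔT = 0.6839, so W_min = Q_C/COP = Q_C·ΔT/T_C.
W_min = 116000 × 174.0/119.00 = 169600 kJ.

170000 kJ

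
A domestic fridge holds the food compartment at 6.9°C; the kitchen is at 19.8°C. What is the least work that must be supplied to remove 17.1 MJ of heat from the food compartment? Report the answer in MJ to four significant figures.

In absolute terms T_C = 280.05 K and T_H = 292.95 K, so ΔT = 12.90 K.
The reversible limit is COP_R = T_C/ΔT = 21.71, so W_min = Q_C/COP = Q_C·ΔT/T_C.
W_min = 17.10 × 12.90/280.05 = 0.7877 MJ.

0.7877 MJ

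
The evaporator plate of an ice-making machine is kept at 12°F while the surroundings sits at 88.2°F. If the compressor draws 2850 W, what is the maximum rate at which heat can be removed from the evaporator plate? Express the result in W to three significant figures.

17600 W

In absolute terms T_C = 262.04 K and T_H = 304.37 K, so ΔT = 42.33 K.
COP_Carnot = T_C/ΔT = 262.04/42.33 = 6.190.
Q̇_max = COP_Carnot × Ẇ = 6.190 × 2850 W = 17640 W.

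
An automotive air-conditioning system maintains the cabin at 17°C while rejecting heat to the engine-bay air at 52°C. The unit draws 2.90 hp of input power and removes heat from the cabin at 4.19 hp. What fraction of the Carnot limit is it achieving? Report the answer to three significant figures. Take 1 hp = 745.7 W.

COP_actual = Q̇_C/Ẇ = 4.190/2.900 = 1.445.
In absolute terms T_C = 290.15 K and T_H = 325.15 K, so ΔT = 35.00 K.
COP_Carnot = T_C/ΔT = 290.15/35.00 = 8.290.
η_II = COP_actual/COP_Carnot = 1.445/8.290 = 0.1743.

0.174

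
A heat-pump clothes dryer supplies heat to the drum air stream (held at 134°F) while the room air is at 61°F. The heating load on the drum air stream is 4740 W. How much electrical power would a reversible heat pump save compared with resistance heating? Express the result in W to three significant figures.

4160 W

In absolute terms T_C = 289.26 K and T_H = 329.82 K, so ΔT = 40.56 K.
COP_Carnot = T_H/ΔT = 329.82/40.56 = 8.132.
Resistance heating needs Ẇ_res = Q̇_H = 4740 W; the reversible heat pump needs only Ẇ_hp = Q̇_H/COP = 582.8 W.
Saving = 4740 − 582.8 = 4157 W.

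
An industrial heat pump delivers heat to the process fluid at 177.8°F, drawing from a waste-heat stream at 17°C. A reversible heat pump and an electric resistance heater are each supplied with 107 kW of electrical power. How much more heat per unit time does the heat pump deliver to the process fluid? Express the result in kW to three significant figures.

485 kW

In absolute terms T_C = 290.15 K and T_H = 354.15 K, so ΔT = 64.00 K.
COP_Carnot = T_H/ΔT = 354.15/64.00 = 5.534.
The heat pump delivers Q̇_H = COP × Ẇ = 592.1 kW; the resistance heater delivers Ẇ = 107.0 kW.
Extra = (COP − 1)·Ẇ = 485.1 kW.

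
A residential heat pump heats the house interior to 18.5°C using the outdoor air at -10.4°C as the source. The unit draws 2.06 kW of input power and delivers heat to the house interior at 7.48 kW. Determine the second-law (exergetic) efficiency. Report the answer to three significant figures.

0.360

COP_actual = Q̇_H/Ẇ = 7.480/2.060 = 3.631.
In absolute terms T_C = 262.75 K and T_H = 291.65 K, so ΔT = 28.90 K.
COP_Carnot = T_H/ΔT = 291.65/28.90 = 10.09.
η_II = COP_actual/COP_Carnot = 3.631/10.09 = 0.3598.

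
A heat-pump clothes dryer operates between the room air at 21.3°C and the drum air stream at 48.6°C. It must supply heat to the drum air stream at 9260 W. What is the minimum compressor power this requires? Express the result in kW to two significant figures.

In absolute terms T_C = 294.45 K and T_H = 321.75 K, so ΔT = 27.30 K.
COP_Carnot = T_H/ΔT = 321.75/27.30 = 11.79.
Ẇ_min = Q̇/COP_Carnot = 9260/11.79 = 785.7 W = 0.7857 kW.

0.79 kW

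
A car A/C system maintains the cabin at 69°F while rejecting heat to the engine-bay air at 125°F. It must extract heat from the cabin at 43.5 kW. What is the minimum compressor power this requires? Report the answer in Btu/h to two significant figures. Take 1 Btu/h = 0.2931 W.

16000 Btu/h

In absolute terms T_C = 293.71 K and T_H = 324.82 K, so ΔT = 31.11 K.
COP_Carnot = T_C/ΔT = 293.71/31.11 = 9.441.
Ẇ_min = Q̇/COP_Carnot = 43.50/9.441 = 4.608 kW = 15720 Btu/h.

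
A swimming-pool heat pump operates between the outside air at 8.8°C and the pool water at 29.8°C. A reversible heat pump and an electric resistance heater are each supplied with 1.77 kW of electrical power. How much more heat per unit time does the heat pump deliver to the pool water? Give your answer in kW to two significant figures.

In absolute terms T_C = 281.95 K and T_H = 302.95 K, so ΔT = 21.00 K.
COP_Carnot = T_H/ΔT = 302.95/21.00 = 14.43.
The heat pump delivers Q̇_H = COP × Ẇ = 25.53 kW; the resistance heater delivers Ẇ = 1.770 kW.
Extra = (COP − 1)·Ẇ = 23.76 kW.

24 kW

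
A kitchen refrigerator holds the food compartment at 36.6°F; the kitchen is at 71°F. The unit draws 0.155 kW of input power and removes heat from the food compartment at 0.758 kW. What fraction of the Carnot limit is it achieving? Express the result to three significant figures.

COP_actual = Q̇_C/Ẇ = 0.7580/0.1550 = 4.890.
In absolute terms T_C = 275.71 K and T_H = 294.82 K, so ΔT = 19.11 K.
COP_Carnot = T_C/ΔT = 275.71/19.11 = 14.43.
η_II = COP_actual/COP_Carnot = 4.890/14.43 = 0.3390.

0.339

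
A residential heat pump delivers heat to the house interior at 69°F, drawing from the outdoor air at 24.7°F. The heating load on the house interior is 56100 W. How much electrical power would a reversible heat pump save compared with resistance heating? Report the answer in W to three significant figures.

51400 W

In absolute terms T_C = 269.09 K and T_H = 293.71 K, so ΔT = 24.61 K.
COP_Carnot = T_H/ΔT = 293.71/24.61 = 11.93.
Resistance heating needs Ẇ_res = Q̇_H = 56100 W; the reversible heat pump needs only Ẇ_hp = Q̇_H/COP = 4701 W.
Saving = 56100 − 4701 = 51400 W.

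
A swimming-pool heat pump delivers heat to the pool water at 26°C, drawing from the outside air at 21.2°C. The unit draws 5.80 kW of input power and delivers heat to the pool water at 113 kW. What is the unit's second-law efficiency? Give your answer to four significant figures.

COP_actual = Q̇_H/Ẇ = 113.0/5.800 = 19.48.
In absolute terms T_C = 294.35 K and T_H = 299.15 K, so ΔT = 4.800 K.
COP_Carnot = T_H/ΔT = 299.15/4.800 = 62.32.
η_II = COP_actual/COP_Carnot = 19.48/62.32 = 0.3126.

0.3126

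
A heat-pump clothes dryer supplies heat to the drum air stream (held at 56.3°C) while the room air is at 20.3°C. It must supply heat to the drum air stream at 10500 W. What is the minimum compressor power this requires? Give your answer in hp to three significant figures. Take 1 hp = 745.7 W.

1.54 hp

In absolute terms T_C = 293.45 K and T_H = 329.45 K, so ΔT = 36.00 K.
COP_Carnot = T_H/ΔT = 329.45/36.00 = 9.151.
Ẇ_min = Q̇/COP_Carnot = 10500/9.151 = 1147 W = 1.539 hp.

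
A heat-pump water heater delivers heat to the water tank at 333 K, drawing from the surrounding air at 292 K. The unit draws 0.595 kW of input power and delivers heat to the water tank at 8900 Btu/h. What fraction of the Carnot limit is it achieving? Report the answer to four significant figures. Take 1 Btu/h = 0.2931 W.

0.5398

Converting, Q̇_H = 8900 Btu/h = 2.609 kW, so COP_actual = Q̇_H/Ẇ = 2.609/0.5950 = 4.384.
The reservoir spacing is ΔT = 333 − 292 = 41.00 K.
COP_Carnot = T_H/ΔT = 333.00/41.00 = 8.122.
η_II = COP_actual/COP_Carnot = 4.384/8.122 = 0.5398.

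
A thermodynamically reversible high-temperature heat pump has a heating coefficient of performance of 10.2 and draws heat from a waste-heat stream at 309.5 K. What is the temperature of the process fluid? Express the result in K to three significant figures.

COP_HP = T_H/(T_H − T_C) rearranges to T_H = COP·T_C/(COP − 1).
With T_C = 309.50 K, T_H = 10.2 × 309.50/9.200 = 343.14 K.

343 K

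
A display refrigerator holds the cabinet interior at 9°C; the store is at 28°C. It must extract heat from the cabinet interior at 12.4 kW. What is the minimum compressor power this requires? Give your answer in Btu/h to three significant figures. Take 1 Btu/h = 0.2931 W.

2850 Btu/h

In absolute terms T_C = 282.15 K and T_H = 301.15 K, so ΔT = 19.00 K.
COP_Carnot = T_C/ΔT = 282.15/19.00 = 14.85.
Ẇ_min = Q̇/COP_Carnot = 12.40/14.85 = 0.8350 kW = 2849 Btu/h.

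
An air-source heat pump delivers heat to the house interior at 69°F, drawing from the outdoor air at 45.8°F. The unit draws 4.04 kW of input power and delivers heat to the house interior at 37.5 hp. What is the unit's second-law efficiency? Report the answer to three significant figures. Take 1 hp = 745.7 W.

0.304

Converting, Q̇_H = 37.50 hp = 27.96 kW, so COP_actual = Q̇_H/Ẇ = 27.96/4.040 = 6.922.
In absolute terms T_C = 280.82 K and T_H = 293.71 K, so ΔT = 12.89 K.
COP_Carnot = T_H/ΔT = 293.71/12.89 = 22.79.
η_II = COP_actual/COP_Carnot = 6.922/22.79 = 0.3038.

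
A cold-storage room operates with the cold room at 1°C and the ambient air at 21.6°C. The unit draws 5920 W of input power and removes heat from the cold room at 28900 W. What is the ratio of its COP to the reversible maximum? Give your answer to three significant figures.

COP_actual = Q̇_C/Ẇ = 28900/5920 = 4.882.
In absolute terms T_C = 274.15 K and T_H = 294.75 K, so ΔT = 20.60 K.
COP_Carnot = T_C/ΔT = 274.15/20.60 = 13.31.
η_II = COP_actual/COP_Carnot = 4.882/13.31 = 0.3668.

0.367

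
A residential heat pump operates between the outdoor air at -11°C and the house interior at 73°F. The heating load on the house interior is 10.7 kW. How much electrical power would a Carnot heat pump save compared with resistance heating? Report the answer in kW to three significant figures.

In absolute terms T_C = 262.15 K and T_H = 295.93 K, so ΔT = 33.78 K.
COP_Carnot = T_H/ΔT = 295.93/33.78 = 8.761.
Resistance heating needs Ẇ_res = Q̇_H = 10.70 kW; the reversible heat pump needs only Ẇ_hp = Q̇_H/COP = 1.221 kW.
Saving = 10.70 − 1.221 = 9.479 kW.

9.48 kW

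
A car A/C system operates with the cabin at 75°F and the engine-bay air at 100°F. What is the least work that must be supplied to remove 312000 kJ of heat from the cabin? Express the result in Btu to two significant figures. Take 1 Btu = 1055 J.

In absolute terms T_C = 297.04 K and T_H = 310.93 K, so ΔT = 13.89 K.
The reversible limit is COP_R = T_C/ΔT = 21.39, so W_min = Q_C/COP = Q_C·ΔT/T_C.
W_min = 312000 × 13.89/297.04 = 14590 kJ = 13830 Btu.

14000 Btu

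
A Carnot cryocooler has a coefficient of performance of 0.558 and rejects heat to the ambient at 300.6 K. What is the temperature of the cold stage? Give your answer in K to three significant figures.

For a Carnot refrigerator COP_R = T_C/(T_H − T_C), so T_C = COP·T_H/(1 + COP).
With T_H = 300.60 K, T_C = 0.558 × 300.60/1.558 = 107.66 K.

108 K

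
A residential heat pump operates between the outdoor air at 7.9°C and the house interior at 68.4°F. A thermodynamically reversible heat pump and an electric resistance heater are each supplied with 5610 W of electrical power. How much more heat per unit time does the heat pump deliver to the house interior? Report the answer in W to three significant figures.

128000 W

In absolute terms T_C = 281.05 K and T_H = 293.37 K, so ΔT = 12.32 K.
COP_Carnot = T_H/ΔT = 293.37/12.32 = 23.81.
The heat pump delivers Q̇_H = COP × Ẇ = 133600 W; the resistance heater delivers Ẇ = 5610 W.
Extra = (COP − 1)·Ẇ = 128000 W.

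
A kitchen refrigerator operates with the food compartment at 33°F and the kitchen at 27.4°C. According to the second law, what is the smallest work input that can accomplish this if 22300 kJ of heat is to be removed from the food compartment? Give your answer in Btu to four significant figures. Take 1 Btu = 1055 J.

2073 Btu

In absolute terms T_C = 273.71 K and T_H = 300.55 K, so ΔT = 26.84 K.
The reversible limit is COP_R = T_C/ΔT = 10.20, so W_min = Q_C/COP = Q_C·ΔT/T_C.
W_min = 22300 × 26.84/273.71 = 2187 kJ = 2073 Btu.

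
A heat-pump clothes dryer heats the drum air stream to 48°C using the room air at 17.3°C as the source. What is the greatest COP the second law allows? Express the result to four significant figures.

In absolute terms T_C = 290.45 K and T_H = 321.15 K, so ΔT = 30.70 K.
For a reversible cycle, COP_Carnot = T_H/ΔT = 321.15/30.70 = 10.46.

10.46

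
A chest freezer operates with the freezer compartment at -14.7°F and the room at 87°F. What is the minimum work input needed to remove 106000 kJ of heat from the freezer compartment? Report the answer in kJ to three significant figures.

24200 kJ

In absolute terms T_C = 247.21 K and T_H = 303.71 K, so ΔT = 56.50 K.
The reversible limit is COP_R = T_C/ΔT = 4.375, so W_min = Q_C/COP = Q_C·ΔT/T_C.
W_min = 106000 × 56.50/247.21 = 24230 kJ.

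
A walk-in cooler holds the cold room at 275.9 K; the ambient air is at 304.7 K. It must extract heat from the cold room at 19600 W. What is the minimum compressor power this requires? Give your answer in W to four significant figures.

The reservoir spacing is ΔT = 304.7 − 275.9 = 28.80 K.
COP_Carnot = T_C/ΔT = 275.90/28.80 = 9.580.
Ẇ_min = Q̇/COP_Carnot = 19600/9.580 = 2046 W.

2046 W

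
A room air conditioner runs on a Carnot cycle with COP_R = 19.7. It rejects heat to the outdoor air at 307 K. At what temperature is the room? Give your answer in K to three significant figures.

292 K

For a Carnot refrigerator COP_R = T_C/(T_H − T_C), so T_C = COP·T_H/(1 + COP).
With T_H = 307.00 K, T_C = 19.7 × 307.00/20.70 = 292.17 K.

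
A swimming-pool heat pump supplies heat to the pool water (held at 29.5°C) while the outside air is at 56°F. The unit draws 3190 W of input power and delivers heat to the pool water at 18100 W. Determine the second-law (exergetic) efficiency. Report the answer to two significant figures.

COP_actual = Q̇_H/Ẇ = 18100/3190 = 5.674.
In absolute terms T_C = 286.48 K and T_H = 302.65 K, so ΔT = 16.17 K.
COP_Carnot = T_H/ΔT = 302.65/16.17 = 18.72.
η_II = COP_actual/COP_Carnot = 5.674/18.72 = 0.3031.

0.30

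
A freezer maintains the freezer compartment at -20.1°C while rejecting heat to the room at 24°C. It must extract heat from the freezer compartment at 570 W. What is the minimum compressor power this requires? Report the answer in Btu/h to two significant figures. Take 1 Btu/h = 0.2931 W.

In absolute terms T_C = 253.05 K and T_H = 297.15 K, so ΔT = 44.10 K.
COP_Carnot = T_C/ΔT = 253.05/44.10 = 5.738.
Ẇ_min = Q̇/COP_Carnot = 570.0/5.738 = 99.34 W = 338.9 Btu/h.

340 Btu/h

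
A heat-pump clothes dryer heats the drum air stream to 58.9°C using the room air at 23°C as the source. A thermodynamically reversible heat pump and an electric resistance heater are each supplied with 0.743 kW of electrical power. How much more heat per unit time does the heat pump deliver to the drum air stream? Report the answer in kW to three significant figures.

In absolute terms T_C = 296.15 K and T_H = 332.05 K, so ΔT = 35.90 K.
COP_Carnot = T_H/ΔT = 332.05/35.90 = 9.249.
The heat pump delivers Q̇_H = COP × Ẇ = 6.872 kW; the resistance heater delivers Ẇ = 0.7430 kW.
Extra = (COP − 1)·Ẇ = 6.129 kW.

6.13 kW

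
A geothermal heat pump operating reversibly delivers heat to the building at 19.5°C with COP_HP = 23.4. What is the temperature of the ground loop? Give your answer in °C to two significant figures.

COP_HP = T_H/(T_H − T_C) gives T_H − T_C = T_H/COP.
With T_H = 292.65 K, T_C = 292.65 × (1 − 1/23.4) = 280.14 K.
Converting, 280.14 K = 6.99°C.

7.0 °C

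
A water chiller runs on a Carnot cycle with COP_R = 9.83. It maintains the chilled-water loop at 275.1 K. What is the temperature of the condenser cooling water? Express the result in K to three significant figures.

COP_R = T_C/(T_H − T_C) gives T_H − T_C = T_C/COP.
With T_C = 275.10 K, T_H = 275.10 × (1 + 1/9.83) = 303.09 K.

303 K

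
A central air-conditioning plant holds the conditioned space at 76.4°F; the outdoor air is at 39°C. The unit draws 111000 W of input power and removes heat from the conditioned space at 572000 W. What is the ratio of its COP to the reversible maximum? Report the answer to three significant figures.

0.248

COP_actual = Q̇_C/Ẇ = 572000/111000 = 5.153.
In absolute terms T_C = 297.82 K and T_H = 312.15 K, so ΔT = 14.33 K.
COP_Carnot = T_C/ΔT = 297.82/14.33 = 20.78.
η_II = COP_actual/COP_Carnot = 5.153/20.78 = 0.2480.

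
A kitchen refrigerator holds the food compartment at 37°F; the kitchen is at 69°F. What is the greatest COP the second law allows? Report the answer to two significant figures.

In absolute terms T_C = 275.93 K and T_H = 293.71 K, so ΔT = 17.78 K.
For a reversible cycle, COP_Carnot = T_C/ΔT = 275.93/17.78 = 15.52.

16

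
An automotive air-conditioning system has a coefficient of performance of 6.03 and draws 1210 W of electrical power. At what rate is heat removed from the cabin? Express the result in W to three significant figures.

Q̇_C = COP × Ẇ = 6.03 × 1210 = 7296 W.

7300 W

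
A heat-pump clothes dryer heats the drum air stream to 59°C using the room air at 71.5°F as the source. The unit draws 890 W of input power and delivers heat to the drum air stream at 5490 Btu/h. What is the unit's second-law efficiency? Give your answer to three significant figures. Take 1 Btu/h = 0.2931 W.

Converting, Q̇_H = 5490 Btu/h = 1609 W, so COP_actual = Q̇_H/Ẇ = 1609/890.0 = 1.808.
In absolute terms T_C = 295.09 K and T_H = 332.15 K, so ΔT = 37.06 K.
COP_Carnot = T_H/ΔT = 332.15/37.06 = 8.964.
η_II = COP_actual/COP_Carnot = 1.808/8.964 = 0.2017.

0.202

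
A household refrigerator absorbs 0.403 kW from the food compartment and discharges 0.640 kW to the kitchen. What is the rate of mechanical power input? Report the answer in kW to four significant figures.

For a cyclic device the first law requires Q̇_H = Q̇_C + Ẇ.
Ẇ = Q̇_H − Q̇_C = 0.2370 kW.

0.2370 kW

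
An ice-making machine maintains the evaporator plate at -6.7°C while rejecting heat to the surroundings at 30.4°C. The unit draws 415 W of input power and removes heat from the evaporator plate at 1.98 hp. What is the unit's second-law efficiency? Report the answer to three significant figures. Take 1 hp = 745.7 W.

0.495

Converting, Q̇_C = 1.980 hp = 1476 W, so COP_actual = Q̇_C/Ẇ = 1476/415.0 = 3.558.
In absolute terms T_C = 266.45 K and T_H = 303.55 K, so ΔT = 37.10 K.
COP_Carnot = T_C/ΔT = 266.45/37.10 = 7.182.
η_II = COP_actual/COP_Carnot = 3.558/7.182 = 0.4954.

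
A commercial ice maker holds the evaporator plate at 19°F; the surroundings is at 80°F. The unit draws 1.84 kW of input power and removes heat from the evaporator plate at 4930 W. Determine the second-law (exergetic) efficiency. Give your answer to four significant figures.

Converting, Q̇_C = 4930 W = 4.930 kW, so COP_actual = Q̇_C/Ẇ = 4.930/1.840 = 2.679.
In absolute terms T_C = 265.93 K and T_H = 299.82 K, so ΔT = 33.89 K.
COP_Carnot = T_C/ΔT = 265.93/33.89 = 7.847.
η_II = COP_actual/COP_Carnot = 2.679/7.847 = 0.3414.

0.3414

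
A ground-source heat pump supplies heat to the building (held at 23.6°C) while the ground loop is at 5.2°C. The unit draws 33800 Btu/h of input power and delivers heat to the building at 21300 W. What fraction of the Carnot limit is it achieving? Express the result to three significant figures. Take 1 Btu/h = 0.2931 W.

0.133

Converting, Q̇_H = 21300 W = 72670 Btu/h, so COP_actual = Q̇_H/Ẇ = 72670/33800 = 2.150.
In absolute terms T_C = 278.35 K and T_H = 296.75 K, so ΔT = 18.40 K.
COP_Carnot = T_H/ΔT = 296.75/18.40 = 16.13.
η_II = COP_actual/COP_Carnot = 2.150/16.13 = 0.1333.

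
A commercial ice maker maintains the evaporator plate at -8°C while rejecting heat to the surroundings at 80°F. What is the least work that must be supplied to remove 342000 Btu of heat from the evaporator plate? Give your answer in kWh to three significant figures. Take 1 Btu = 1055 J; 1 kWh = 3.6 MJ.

13.1 kWh

In absolute terms T_C = 265.15 K and T_H = 299.82 K, so ΔT = 34.67 K.
The reversible limit is COP_R = T_C/ΔT = 7.649, so W_min = Q_C/COP = Q_C·ΔT/T_C.
W_min = 342000 × 34.67/265.15 = 44710 Btu = 13.10 kWh.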